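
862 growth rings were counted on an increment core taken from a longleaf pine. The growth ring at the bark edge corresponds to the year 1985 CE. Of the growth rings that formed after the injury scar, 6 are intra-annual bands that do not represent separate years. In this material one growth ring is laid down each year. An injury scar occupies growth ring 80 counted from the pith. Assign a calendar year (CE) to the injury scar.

862 − 80 = 782 growth rings lie beyond the injury scar toward the bark edge.
Removing the 6 false growth rings leaves 782 − 6 = 776 true growth rings beyond the injury scar.
The growth ring at the bark edge is 1985 CE, so the injury scar dates to 1985 − 776 = 1209 CE.

1209 CE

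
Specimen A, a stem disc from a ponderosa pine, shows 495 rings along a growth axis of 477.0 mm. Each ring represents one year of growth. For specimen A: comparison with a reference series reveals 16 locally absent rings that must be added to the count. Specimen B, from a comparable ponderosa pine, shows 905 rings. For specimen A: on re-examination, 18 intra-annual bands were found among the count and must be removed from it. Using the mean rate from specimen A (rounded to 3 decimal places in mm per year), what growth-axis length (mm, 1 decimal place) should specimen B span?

876.0 mm

Specimen A: after corrections the count is 495 − 18 + 16 = 493 rings.
A: 477.0 mm over 493 years gives 477.0 / 493 ≈ 0.968 mm/year.
Length of B = 0.968 × 905 = 876.0 mm.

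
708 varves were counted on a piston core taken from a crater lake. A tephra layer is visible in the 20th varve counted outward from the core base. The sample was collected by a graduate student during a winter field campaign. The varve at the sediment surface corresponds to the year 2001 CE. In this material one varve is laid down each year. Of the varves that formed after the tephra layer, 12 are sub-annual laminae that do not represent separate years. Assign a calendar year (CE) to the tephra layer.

1325 CE

The tephra layer sits at varve 20 from the core base, so 708 − 20 = 688 varves formed after it.
Removing the 12 false varves leaves 688 − 12 = 676 true varves beyond the tephra layer.
The varve at the sediment surface is 2001 CE, so the tephra layer dates to 2001 − 676 = 1325 CE.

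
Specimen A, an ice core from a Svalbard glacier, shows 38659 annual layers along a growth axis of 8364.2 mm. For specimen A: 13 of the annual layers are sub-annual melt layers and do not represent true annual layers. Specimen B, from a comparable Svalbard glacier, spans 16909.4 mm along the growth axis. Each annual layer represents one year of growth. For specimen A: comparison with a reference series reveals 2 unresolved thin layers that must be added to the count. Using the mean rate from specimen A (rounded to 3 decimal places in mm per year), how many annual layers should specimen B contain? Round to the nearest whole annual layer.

78284 annual layers

Specimen A: true annual layer count = 38659 − 13 + 2 = 38648.
A: Extension rate ≈ 8364.2 / 38648 = 0.216 mm/year.
B spans 16909.4 / 0.216 = 78284.26 years ≈ 78284 annual layers.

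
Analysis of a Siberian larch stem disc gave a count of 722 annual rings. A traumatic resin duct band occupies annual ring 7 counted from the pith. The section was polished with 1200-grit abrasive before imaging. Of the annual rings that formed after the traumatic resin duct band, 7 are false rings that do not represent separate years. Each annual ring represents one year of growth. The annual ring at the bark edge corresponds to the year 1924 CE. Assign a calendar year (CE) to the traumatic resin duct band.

722 − 7 = 715 annual rings lie beyond the traumatic resin duct band toward the bark edge.
Removing the 7 false annual rings leaves 715 − 7 = 708 true annual rings beyond the traumatic resin duct band.
The annual ring at the bark edge is 1924 CE, so the traumatic resin duct band dates to 1924 − 708 = 1216 CE.

1216 CE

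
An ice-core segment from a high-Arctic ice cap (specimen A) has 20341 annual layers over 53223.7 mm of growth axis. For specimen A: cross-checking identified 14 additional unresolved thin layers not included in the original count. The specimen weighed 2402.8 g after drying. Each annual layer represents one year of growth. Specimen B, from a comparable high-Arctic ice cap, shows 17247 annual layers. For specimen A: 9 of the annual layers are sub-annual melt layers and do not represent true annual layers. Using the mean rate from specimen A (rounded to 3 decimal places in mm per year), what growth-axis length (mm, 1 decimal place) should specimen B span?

45118.2 mm

Specimen A: adjusted count: 20341 − 9 + 14 = 20346 annual layers.
A: Mean rate = 53223.7 mm / 20346 years ≈ 2.616 mm/yr.
B's length ≈ 2.616 × 17247 = 45118.2 mm.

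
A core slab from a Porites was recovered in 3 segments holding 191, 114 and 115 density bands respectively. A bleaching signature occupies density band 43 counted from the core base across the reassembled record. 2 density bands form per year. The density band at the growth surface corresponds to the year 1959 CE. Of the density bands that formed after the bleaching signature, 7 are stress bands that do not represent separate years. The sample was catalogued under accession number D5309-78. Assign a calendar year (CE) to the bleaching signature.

1774 CE

Total density bands = 191 + 114 + 115 = 420.
420 − 43 = 377 density bands lie beyond the bleaching signature toward the growth surface.
Removing the 7 false density bands leaves 377 − 7 = 370 true density bands beyond the bleaching signature.
Dividing by 2 density bands per year: 370 / 2 = 185 years.
1959 − 185 = 1774 CE.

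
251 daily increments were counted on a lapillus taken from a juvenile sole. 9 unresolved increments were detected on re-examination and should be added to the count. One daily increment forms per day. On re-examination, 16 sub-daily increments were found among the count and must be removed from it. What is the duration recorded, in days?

244 days

True daily increment count = 251 − 16 + 9 = 244.
One daily increment per day makes the duration 244 days.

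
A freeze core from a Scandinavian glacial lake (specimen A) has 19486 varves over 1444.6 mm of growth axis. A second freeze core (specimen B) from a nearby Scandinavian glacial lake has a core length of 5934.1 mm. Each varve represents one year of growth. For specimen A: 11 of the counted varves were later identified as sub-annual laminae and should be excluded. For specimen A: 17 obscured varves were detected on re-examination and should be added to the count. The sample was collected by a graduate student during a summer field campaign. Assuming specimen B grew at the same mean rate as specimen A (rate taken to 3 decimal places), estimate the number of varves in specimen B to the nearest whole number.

Specimen A: true varve count = 19486 − 11 + 17 = 19492.
A: 1444.6 mm over 19492 years gives 1444.6 / 19492 ≈ 0.074 mm/year.
Specimen B: 5934.1 mm / 0.074 mm per year = 80190.54 years ≈ 80191 varves.

80191 varves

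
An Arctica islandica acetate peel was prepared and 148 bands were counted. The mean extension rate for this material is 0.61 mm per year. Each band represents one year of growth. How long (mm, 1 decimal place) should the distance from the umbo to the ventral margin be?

The record spans 148 years at 0.61 mm per year.
148 years at 0.61 mm/year gives 0.61 × 148 = 90.3 mm.

90.3 mm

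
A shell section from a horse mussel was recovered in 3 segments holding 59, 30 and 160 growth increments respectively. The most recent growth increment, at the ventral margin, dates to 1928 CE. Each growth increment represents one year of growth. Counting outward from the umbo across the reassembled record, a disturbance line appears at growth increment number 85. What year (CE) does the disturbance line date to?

1764 CE

Total growth increments = 59 + 30 + 160 = 249.
Between growth increment 85 and the ventral margin there are 249 − 85 = 164 growth increments.
Counting back 164 years from 1928 CE places the disturbance line in 1928 − 164 = 1764 CE.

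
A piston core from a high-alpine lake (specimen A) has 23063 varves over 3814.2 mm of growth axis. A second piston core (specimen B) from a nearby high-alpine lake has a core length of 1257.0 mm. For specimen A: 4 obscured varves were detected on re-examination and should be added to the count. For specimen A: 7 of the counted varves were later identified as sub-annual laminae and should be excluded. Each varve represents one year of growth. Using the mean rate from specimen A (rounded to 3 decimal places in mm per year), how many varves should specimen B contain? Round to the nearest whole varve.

Specimen A: correcting the raw count gives 23063 − 7 + 4 = 23060 true varves.
A: 3814.2 mm over 23060 years gives 3814.2 / 23060 ≈ 0.165 mm/year.
B spans 1257.0 / 0.165 = 7618.18 years ≈ 7618 varves.

7618 varves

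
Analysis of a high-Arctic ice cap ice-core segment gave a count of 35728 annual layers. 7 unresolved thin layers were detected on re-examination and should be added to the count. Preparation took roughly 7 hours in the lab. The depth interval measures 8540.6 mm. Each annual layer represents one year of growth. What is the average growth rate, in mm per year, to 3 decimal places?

0.239 mm per year

Adjusted count: 35728 + 7 = 35735 annual layers.
Mean rate = 8540.6 mm / 35735 years ≈ 0.239 mm per year.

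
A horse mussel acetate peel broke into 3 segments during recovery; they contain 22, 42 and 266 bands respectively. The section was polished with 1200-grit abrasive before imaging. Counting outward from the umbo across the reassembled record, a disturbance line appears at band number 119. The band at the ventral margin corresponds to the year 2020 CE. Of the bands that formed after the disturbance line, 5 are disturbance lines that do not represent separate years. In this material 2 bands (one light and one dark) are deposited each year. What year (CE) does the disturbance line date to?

Total bands = 22 + 42 + 266 = 330.
330 − 119 = 211 bands lie beyond the disturbance line toward the ventral margin.
Excluding 5 false bands: 211 − 5 = 206.
With 2 bands per year, 206 / 2 = 103 years.
Counting back 103 years from 2020 CE places the disturbance line in 2020 − 103 = 1917 CE.

1917 CE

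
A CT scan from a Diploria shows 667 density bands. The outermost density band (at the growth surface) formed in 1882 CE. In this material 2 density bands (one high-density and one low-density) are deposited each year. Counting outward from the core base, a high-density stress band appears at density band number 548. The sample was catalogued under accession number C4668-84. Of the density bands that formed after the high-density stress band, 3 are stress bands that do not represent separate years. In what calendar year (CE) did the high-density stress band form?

1824 CE

Between density band 548 and the growth surface there are 667 − 548 = 119 density bands.
Excluding 3 false density bands: 119 − 3 = 116.
With 2 density bands per year, 116 / 2 = 58 years.
Counting back 58 years from 1882 CE places the high-density stress band in 1882 − 58 = 1824 CE.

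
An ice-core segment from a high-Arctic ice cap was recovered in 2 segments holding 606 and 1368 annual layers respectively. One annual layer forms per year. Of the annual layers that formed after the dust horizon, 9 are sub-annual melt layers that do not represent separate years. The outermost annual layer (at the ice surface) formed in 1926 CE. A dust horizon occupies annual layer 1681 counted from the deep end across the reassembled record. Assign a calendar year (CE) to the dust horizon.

1642 CE

Total annual layers = 606 + 1368 = 1974.
The dust horizon sits at annual layer 1681 from the deep end, so 1974 − 1681 = 293 annual layers formed after it.
293 − 9 false = 284 true annual layers after the dust horizon.
Counting back 284 years from 1926 CE places the dust horizon in 1926 − 284 = 1642 CE.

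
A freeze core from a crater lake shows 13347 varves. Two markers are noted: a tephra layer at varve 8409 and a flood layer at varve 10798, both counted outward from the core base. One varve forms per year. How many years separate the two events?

Separation: 10798 − 8409 = 2389 varves.
At one varve per year, 2389 years elapsed between them.

2389 years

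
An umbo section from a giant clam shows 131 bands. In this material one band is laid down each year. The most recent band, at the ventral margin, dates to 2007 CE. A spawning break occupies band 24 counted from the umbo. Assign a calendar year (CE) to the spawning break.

1900 CE

131 − 24 = 107 bands lie beyond the spawning break toward the ventral margin.
2007 − 107 = 1900 CE.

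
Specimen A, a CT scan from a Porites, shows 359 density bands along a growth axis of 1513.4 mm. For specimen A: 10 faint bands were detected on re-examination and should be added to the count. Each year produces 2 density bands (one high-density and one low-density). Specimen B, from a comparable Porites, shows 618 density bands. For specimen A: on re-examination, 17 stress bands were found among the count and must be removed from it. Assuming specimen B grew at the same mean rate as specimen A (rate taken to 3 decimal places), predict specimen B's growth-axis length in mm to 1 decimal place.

2657.1 mm

Specimen A: correcting the raw count gives 359 − 17 + 10 = 352 true density bands.
Specimen A: dividing by 2 density bands per year: 352 / 2 = 176 years.
A: 1513.4 mm over 176 years gives 1513.4 / 176 ≈ 8.599 mm per year.
Specimen B: dividing by 2 density bands per year: 618 / 2 = 309 years. For B, 8.599 mm/year × 309 years = 2657.1 mm.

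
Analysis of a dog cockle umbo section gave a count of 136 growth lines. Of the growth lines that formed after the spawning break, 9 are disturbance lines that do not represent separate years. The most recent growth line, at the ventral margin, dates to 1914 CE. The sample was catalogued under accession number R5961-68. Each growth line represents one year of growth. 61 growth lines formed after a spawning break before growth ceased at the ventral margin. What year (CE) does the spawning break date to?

61 growth lines formed after the spawning break.
Removing the 9 false growth lines leaves 61 − 9 = 52 true growth lines beyond the spawning break.
The growth line at the ventral margin is 1914 CE, so the spawning break dates to 1914 − 52 = 1862 CE.

1862 CE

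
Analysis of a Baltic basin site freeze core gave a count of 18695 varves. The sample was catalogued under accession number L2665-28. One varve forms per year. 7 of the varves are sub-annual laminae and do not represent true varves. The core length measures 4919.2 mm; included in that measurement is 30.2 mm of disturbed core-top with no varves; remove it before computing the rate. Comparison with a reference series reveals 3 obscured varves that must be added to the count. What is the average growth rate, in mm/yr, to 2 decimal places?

0.26 mm/yr

True varve count = 18695 − 7 + 3 = 18691.
Removing the 30.2 mm offcut leaves 4919.2 − 30.2 = 4889.0 mm.
Extension rate ≈ 4889.0 / 18691 = 0.26 mm/yr.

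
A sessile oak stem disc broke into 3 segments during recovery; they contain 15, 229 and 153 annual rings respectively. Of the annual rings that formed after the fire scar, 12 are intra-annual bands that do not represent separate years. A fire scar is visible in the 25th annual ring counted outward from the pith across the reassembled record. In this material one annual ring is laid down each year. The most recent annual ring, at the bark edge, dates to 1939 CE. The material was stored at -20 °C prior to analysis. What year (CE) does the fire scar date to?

1579 CE

Total annual rings = 15 + 229 + 153 = 397.
397 − 25 = 372 annual rings lie beyond the fire scar toward the bark edge.
Excluding 12 false annual rings: 372 − 12 = 360.
Counting back 360 years from 1939 CE places the fire scar in 1939 − 360 = 1579 CE.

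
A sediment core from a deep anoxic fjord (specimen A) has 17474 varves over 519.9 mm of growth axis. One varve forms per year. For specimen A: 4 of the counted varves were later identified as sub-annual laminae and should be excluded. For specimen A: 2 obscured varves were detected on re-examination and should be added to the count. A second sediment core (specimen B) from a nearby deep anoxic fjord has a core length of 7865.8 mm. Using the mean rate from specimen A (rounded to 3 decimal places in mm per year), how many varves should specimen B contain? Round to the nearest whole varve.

262193 varves

Specimen A: correcting the raw count gives 17474 − 4 + 2 = 17472 true varves.
A: 519.9 mm over 17472 years gives 519.9 / 17472 ≈ 0.030 mm per year.
Specimen B: 7865.8 mm / 0.030 mm per year = 262193.33 years ≈ 262193 varves.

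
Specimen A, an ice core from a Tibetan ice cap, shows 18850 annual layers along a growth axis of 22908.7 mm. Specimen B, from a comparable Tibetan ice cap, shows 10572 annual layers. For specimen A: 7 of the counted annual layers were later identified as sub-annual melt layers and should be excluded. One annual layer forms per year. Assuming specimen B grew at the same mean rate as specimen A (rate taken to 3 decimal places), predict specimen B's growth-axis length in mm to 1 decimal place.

12855.6 mm

Specimen A: true annual layer count = 18850 − 7 = 18843.
A: 22908.7 mm over 18843 years gives 22908.7 / 18843 ≈ 1.216 mm/year.
For B, 1.216 mm/year × 10572 years = 12855.6 mm.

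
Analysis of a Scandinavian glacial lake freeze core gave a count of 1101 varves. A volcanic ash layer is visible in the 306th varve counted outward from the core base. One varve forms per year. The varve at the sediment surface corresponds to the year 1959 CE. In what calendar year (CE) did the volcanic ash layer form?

1101 − 306 = 795 varves lie beyond the volcanic ash layer toward the sediment surface.
Counting back 795 years from 1959 CE places the volcanic ash layer in 1959 − 795 = 1164 CE.

1164 CE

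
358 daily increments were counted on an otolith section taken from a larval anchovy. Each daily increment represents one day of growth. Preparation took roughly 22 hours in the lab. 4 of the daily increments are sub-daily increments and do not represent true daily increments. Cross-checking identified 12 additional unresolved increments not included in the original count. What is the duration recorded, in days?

After corrections the count is 358 − 4 + 12 = 366 daily increments.
With a one-to-one daily increment periodicity this is 366 days.

366 d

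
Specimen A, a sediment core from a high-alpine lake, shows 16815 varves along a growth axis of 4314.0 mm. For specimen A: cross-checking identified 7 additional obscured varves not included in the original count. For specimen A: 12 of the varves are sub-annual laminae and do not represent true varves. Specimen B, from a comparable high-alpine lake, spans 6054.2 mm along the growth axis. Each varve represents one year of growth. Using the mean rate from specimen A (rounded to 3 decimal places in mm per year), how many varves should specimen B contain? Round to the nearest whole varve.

23557 varves

Specimen A: adjusted count: 16815 − 12 + 7 = 16810 varves.
A: Extension rate ≈ 4314.0 / 16810 = 0.257 mm/year.
For B, 6054.2 / 0.257 = 23557.20 years ≈ 23557 varves.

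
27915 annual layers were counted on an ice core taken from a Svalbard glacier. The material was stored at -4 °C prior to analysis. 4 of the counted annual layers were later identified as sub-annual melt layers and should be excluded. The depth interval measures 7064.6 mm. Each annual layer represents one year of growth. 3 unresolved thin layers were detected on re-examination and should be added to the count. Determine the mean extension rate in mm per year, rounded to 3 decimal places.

True annual layer count = 27915 − 4 + 3 = 27914.
Extension rate ≈ 7064.6 / 27914 = 0.253 mm per year.

0.253 mm per year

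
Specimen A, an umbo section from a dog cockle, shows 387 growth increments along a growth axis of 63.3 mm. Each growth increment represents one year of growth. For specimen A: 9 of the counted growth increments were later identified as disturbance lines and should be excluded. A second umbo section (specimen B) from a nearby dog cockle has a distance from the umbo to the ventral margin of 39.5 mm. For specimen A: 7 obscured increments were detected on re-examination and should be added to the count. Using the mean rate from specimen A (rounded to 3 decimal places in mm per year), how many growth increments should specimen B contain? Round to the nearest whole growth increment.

241 growth increments

Specimen A: after corrections the count is 387 − 9 + 7 = 385 growth increments.
A: Mean rate = 63.3 mm / 385 years ≈ 0.164 mm/year.
For B, 39.5 / 0.164 = 240.85 years ≈ 241 growth increments.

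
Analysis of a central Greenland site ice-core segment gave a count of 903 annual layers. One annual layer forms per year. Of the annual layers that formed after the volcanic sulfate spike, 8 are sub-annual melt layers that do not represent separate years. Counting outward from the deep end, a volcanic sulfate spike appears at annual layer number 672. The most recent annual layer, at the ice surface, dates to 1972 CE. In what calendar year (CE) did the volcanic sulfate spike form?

1749 CE

The volcanic sulfate spike sits at annual layer 672 from the deep end, so 903 − 672 = 231 annual layers formed after it.
Removing the 8 false annual layers leaves 231 − 8 = 223 true annual layers beyond the volcanic sulfate spike.
Counting back 223 years from 1972 CE places the volcanic sulfate spike in 1972 − 223 = 1749 CE.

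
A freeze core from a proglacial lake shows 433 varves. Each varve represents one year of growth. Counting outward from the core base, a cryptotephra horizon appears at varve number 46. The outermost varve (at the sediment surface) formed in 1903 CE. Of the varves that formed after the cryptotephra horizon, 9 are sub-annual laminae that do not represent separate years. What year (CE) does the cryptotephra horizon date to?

Between varve 46 and the sediment surface there are 433 − 46 = 387 varves.
Excluding 9 false varves: 387 − 9 = 378.
1903 − 378 = 1525 CE.

1525 CE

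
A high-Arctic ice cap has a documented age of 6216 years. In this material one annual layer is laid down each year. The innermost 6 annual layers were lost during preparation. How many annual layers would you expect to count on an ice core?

One annual layer per year gives 6216 annual layers over 6216 years.
Subtracting the 6 annual layers not captured gives 6216 − 6 = 6210 annual layers in the record.

6210 annual layers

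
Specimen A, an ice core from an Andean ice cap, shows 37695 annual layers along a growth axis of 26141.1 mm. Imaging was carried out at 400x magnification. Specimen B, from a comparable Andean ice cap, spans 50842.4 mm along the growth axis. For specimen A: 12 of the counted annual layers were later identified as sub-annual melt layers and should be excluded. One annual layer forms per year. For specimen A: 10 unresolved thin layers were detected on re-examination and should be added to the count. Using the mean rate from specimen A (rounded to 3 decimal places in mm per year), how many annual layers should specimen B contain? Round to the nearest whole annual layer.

Specimen A: correcting the raw count gives 37695 − 12 + 10 = 37693 true annual layers.
A: Mean rate = 26141.1 mm / 37693 years ≈ 0.694 mm per year.
For B, 50842.4 / 0.694 = 73259.94 years ≈ 73260 annual layers.

73260 annual layers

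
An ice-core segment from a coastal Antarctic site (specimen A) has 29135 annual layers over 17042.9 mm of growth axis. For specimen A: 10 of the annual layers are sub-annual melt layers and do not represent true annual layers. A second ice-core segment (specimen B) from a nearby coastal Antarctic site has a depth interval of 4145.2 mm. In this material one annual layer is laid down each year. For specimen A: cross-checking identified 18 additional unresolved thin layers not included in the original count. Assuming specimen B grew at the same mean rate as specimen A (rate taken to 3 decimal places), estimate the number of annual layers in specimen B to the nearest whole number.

7086 annual layers

Specimen A: adjusted count: 29135 − 10 + 18 = 29143 annual layers.
A: Extension rate ≈ 17042.9 / 29143 = 0.585 mm/year.
B spans 4145.2 / 0.585 = 7085.81 years ≈ 7086 annual layers.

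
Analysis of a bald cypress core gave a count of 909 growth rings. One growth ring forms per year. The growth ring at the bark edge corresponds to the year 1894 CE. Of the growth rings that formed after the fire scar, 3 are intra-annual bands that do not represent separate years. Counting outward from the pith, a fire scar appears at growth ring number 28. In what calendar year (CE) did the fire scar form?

The fire scar sits at growth ring 28 from the pith, so 909 − 28 = 881 growth rings formed after it.
Excluding 3 false growth rings: 881 − 3 = 878.
Counting back 878 years from 1894 CE places the fire scar in 1894 − 878 = 1016 CE.

1016 CE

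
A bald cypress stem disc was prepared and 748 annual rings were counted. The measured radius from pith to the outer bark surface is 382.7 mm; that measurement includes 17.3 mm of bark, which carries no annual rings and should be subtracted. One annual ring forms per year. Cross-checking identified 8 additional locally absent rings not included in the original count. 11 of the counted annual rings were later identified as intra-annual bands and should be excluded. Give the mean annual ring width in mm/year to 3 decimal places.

0.490 mm/year

After corrections the count is 748 − 11 + 8 = 745 annual rings.
Removing the 17.3 mm offcut leaves 382.7 − 17.3 = 365.4 mm.
Extension rate ≈ 365.4 / 745 = 0.490 mm/year.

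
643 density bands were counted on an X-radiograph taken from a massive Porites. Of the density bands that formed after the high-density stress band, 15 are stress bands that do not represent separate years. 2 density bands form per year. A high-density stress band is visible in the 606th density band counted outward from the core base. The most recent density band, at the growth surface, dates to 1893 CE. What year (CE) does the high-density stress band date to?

The high-density stress band sits at density band 606 from the core base, so 643 − 606 = 37 density bands formed after it.
Removing the 15 false density bands leaves 37 − 15 = 22 true density bands beyond the high-density stress band.
With 2 density bands per year, 22 / 2 = 11 years.
The density band at the growth surface is 1893 CE, so the high-density stress band dates to 1893 − 11 = 1882 CE.

1882 CE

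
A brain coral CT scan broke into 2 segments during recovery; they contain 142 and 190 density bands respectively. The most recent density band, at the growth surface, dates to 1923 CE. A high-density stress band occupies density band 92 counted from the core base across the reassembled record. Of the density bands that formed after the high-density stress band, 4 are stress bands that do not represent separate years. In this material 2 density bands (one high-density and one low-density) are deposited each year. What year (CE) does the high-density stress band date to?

Total density bands = 142 + 190 = 332.
Between density band 92 and the growth surface there are 332 − 92 = 240 density bands.
Removing the 4 false density bands leaves 240 − 4 = 236 true density bands beyond the high-density stress band.
With 2 density bands per year, 236 / 2 = 118 years.
Counting back 118 years from 1923 CE places the high-density stress band in 1923 − 118 = 1805 CE.

1805 CE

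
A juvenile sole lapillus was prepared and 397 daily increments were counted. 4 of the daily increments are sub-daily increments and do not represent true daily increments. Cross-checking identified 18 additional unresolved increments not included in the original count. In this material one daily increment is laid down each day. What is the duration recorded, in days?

411 days

Adjusted count: 397 − 4 + 18 = 411 daily increments.
One daily increment per day makes the duration 411 days.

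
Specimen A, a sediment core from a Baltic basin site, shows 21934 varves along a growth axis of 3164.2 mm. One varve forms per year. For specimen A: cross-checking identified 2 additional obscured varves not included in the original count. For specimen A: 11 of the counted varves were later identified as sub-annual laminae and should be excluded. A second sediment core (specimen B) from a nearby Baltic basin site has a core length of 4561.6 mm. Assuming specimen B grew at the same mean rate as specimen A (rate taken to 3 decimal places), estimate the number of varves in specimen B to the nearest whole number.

Specimen A: correcting the raw count gives 21934 − 11 + 2 = 21925 true varves.
A: Extension rate ≈ 3164.2 / 21925 = 0.144 mm per year.
B spans 4561.6 / 0.144 = 31677.78 years ≈ 31678 varves.

31678 varves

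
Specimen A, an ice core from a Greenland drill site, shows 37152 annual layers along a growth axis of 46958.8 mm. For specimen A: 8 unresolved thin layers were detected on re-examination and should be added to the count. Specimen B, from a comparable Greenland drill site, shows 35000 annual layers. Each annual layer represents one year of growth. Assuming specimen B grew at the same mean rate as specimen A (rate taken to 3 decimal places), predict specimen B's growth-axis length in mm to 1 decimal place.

44240.0 mm

Specimen A: true annual layer count = 37152 + 8 = 37160.
A: Mean rate = 46958.8 mm / 37160 years ≈ 1.264 mm/year.
Length of B = 1.264 × 35000 = 44240.0 mm.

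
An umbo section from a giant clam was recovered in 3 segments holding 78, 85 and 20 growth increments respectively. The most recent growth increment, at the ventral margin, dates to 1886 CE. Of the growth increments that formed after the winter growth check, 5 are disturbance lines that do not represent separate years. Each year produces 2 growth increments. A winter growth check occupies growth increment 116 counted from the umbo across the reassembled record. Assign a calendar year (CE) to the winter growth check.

1855 CE

Total growth increments = 78 + 85 + 20 = 183.
Between growth increment 116 and the ventral margin there are 183 − 116 = 67 growth increments.
Excluding 5 false growth increments: 67 − 5 = 62.
62 growth increments at 2 per year is 62 / 2 = 31 years.
Counting back 31 years from 1886 CE places the winter growth check in 1886 − 31 = 1855 CE.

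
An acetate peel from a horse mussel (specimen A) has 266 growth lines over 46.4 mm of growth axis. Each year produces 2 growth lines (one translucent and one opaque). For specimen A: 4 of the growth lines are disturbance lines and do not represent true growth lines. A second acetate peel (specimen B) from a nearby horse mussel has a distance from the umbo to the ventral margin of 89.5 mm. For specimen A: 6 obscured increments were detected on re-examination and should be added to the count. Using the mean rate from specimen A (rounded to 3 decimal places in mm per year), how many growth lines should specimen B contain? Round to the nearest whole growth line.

Specimen A: true growth line count = 266 − 4 + 6 = 268.
Specimen A: with 2 growth lines per year, 268 / 2 = 134 years.
A: 46.4 mm over 134 years gives 46.4 / 134 ≈ 0.346 mm/year.
For B, 89.5 / 0.346 = 258.67 years; at 2 growth lines per year that is 258.67 × 2 ≈ 517 growth lines.

517 growth lines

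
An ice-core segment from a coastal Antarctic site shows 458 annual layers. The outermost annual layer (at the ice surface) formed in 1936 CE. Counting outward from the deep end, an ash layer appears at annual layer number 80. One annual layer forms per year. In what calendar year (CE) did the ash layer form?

1558 CE

Between annual layer 80 and the ice surface there are 458 − 80 = 378 annual layers.
The annual layer at the ice surface is 1936 CE, so the ash layer dates to 1936 − 378 = 1558 CE.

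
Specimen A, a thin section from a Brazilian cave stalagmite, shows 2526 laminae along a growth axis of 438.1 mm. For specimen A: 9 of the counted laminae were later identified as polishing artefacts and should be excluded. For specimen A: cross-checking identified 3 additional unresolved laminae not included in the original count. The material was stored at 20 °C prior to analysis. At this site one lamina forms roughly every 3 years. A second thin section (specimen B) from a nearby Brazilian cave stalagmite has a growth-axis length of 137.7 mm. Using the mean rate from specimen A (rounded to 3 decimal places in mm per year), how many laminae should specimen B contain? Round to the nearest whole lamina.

Specimen A: true lamina count = 2526 − 9 + 3 = 2520.
Specimen A: 2520 laminae at 3 years each span 2520 × 3 = 7560 years.
A: 438.1 mm over 7560 years gives 438.1 / 7560 ≈ 0.058 mm per year.
B spans 137.7 / 0.058 = 2374.14 years; at 3 years per lamina that is 2374.14 / 3 ≈ 791 laminae.

791 laminae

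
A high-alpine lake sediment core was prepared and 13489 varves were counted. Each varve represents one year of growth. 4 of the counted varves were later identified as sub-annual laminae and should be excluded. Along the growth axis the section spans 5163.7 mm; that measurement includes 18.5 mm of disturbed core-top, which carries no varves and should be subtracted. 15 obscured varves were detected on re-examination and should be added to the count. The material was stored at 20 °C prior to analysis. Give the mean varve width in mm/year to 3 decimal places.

0.381 mm/year

Correcting the raw count gives 13489 − 4 + 15 = 13500 true varves.
Net length = 5163.7 − 18.5 = 5145.2 mm.
5145.2 mm over 13500 years gives 5145.2 / 13500 ≈ 0.381 mm/year.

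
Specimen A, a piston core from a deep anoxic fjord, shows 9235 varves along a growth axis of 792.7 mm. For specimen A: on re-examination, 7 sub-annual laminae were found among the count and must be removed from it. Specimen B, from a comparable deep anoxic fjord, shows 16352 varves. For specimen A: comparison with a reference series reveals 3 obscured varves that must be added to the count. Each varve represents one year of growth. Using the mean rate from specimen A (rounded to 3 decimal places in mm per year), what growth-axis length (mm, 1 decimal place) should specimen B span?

1406.3 mm

Specimen A: true varve count = 9235 − 7 + 3 = 9231.
A: Extension rate ≈ 792.7 / 9231 = 0.086 mm/yr.
B's length ≈ 0.086 × 16352 = 1406.3 mm.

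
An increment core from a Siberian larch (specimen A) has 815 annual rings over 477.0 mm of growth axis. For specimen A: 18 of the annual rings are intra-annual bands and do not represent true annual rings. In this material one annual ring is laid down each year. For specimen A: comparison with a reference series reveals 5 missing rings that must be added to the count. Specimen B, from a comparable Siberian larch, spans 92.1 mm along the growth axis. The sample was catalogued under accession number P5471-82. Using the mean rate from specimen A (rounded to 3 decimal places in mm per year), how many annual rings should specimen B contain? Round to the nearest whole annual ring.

155 annual rings

Specimen A: true annual ring count = 815 − 18 + 5 = 802.
A: 477.0 mm over 802 years gives 477.0 / 802 ≈ 0.595 mm/yr.
For B, 92.1 / 0.595 = 154.79 years ≈ 155 annual rings.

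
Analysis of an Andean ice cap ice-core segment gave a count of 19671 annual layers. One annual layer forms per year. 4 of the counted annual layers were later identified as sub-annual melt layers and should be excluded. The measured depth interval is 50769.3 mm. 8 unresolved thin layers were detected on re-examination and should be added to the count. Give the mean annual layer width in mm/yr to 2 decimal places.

2.58 mm/yr

Correcting the raw count gives 19671 − 4 + 8 = 19675 true annual layers.
Mean rate = 50769.3 mm / 19675 years ≈ 2.58 mm/yr.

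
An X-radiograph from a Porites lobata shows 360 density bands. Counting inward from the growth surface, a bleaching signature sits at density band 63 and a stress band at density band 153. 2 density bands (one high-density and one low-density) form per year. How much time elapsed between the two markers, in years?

153 − 63 = 90 density bands lie between the two events.
90 density bands at 2 per year is 90 / 2 = 45 years.

45 years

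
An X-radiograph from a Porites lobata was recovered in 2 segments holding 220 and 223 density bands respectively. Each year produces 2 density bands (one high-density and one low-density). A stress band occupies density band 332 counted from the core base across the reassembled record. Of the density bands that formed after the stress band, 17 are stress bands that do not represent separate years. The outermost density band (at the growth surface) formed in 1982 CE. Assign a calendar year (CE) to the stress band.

Total density bands = 220 + 223 = 443.
Between density band 332 and the growth surface there are 443 − 332 = 111 density bands.
Removing the 17 false density bands leaves 111 − 17 = 94 true density bands beyond the stress band.
Dividing by 2 density bands per year: 94 / 2 = 47 years.
1982 − 47 = 1935 CE.

1935 CE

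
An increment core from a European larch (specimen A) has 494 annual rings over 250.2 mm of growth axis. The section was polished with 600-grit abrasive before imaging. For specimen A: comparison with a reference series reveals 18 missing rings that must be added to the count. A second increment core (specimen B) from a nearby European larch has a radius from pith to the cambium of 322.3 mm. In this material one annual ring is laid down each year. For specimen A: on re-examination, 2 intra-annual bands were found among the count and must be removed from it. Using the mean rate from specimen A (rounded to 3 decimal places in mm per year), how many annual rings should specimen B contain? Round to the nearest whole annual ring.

656 annual rings

Specimen A: correcting the raw count gives 494 − 2 + 18 = 510 true annual rings.
A: Extension rate ≈ 250.2 / 510 = 0.491 mm per year.
B spans 322.3 / 0.491 = 656.42 years ≈ 656 annual rings.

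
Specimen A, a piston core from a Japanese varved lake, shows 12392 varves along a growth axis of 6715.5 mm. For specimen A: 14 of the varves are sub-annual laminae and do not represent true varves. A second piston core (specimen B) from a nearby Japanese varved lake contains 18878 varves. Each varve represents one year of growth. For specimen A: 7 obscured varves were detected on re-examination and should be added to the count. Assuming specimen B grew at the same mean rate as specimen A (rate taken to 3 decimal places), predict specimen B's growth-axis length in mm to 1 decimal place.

Specimen A: adjusted count: 12392 − 14 + 7 = 12385 varves.
A: Extension rate ≈ 6715.5 / 12385 = 0.542 mm per year.
Length of B = 0.542 × 18878 = 10231.9 mm.

10231.9 mm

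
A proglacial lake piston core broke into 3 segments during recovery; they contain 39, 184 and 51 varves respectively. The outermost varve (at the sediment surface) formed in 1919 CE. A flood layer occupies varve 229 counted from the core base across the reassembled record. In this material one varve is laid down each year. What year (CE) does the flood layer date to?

1874 CE

Total varves = 39 + 184 + 51 = 274.
274 − 229 = 45 varves lie beyond the flood layer toward the sediment surface.
The varve at the sediment surface is 1919 CE, so the flood layer dates to 1919 − 45 = 1874 CE.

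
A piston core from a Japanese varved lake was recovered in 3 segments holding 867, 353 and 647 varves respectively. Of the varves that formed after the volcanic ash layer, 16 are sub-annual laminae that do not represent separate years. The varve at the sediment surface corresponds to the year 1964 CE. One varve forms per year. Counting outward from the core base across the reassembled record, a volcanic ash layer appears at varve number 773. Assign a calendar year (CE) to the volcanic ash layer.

886 CE

Total varves = 867 + 353 + 647 = 1867.
The volcanic ash layer sits at varve 773 from the core base, so 1867 − 773 = 1094 varves formed after it.
Excluding 16 false varves: 1094 − 16 = 1078.
The varve at the sediment surface is 1964 CE, so the volcanic ash layer dates to 1964 − 1078 = 886 CE.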